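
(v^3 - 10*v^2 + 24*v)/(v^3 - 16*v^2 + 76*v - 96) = v*(v - 4)/(v^2 - 10*v + 16)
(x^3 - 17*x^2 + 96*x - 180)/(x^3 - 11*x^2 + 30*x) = (x - 6)/x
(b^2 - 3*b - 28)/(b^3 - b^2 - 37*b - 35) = (b + 4)/(b^2 + 6*b + 5)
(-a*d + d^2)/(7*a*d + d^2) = (-a + d)/(7*a + d)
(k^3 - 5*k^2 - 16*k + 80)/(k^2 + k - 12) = (k^2 - 9*k + 20)/(k - 3)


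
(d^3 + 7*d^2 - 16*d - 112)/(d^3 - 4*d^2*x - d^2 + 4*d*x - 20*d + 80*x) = (-d^2 - 3*d + 28)/(-d^2 + 4*d*x + 5*d - 20*x)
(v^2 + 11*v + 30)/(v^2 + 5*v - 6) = (v + 5)/(v - 1)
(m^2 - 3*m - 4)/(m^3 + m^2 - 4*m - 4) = (m - 4)/(m^2 - 4)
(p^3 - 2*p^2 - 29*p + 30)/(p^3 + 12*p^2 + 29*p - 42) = (p^2 - p - 30)/(p^2 + 13*p + 42)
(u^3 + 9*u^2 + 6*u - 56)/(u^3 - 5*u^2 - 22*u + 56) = (u + 7)/(u - 7)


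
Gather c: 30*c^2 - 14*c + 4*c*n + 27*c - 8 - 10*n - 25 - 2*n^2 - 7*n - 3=30*c^2 + c*(4*n + 13) - 2*n^2 - 17*n - 36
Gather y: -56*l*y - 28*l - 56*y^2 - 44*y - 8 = -28*l - 56*y^2 + y*(-56*l - 44) - 8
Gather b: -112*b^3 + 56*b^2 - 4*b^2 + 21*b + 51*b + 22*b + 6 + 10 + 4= -112*b^3 + 52*b^2 + 94*b + 20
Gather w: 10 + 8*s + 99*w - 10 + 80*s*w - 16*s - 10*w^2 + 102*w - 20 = -8*s - 10*w^2 + w*(80*s + 201) - 20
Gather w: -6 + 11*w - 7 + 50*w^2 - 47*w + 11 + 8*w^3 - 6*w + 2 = 8*w^3 + 50*w^2 - 42*w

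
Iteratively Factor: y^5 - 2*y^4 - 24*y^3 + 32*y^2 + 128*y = (y + 2)*(y^4 - 4*y^3 - 16*y^2 + 64*y) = (y + 2)*(y + 4)*(y^3 - 8*y^2 + 16*y) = y*(y + 2)*(y + 4)*(y^2 - 8*y + 16) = y*(y - 4)*(y + 2)*(y + 4)*(y - 4)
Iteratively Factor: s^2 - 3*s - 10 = (s - 5)*(s + 2)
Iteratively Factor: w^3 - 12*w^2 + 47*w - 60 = (w - 5)*(w^2 - 7*w + 12) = (w - 5)*(w - 3)*(w - 4)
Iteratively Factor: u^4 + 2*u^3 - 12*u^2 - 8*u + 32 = (u + 4)*(u^3 - 2*u^2 - 4*u + 8) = (u - 2)*(u + 4)*(u^2 - 4) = (u - 2)*(u + 2)*(u + 4)*(u - 2)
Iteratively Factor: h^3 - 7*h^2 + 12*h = (h)*(h^2 - 7*h + 12) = h*(h - 3)*(h - 4)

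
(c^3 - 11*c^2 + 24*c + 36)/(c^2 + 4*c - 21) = (c^3 - 11*c^2 + 24*c + 36)/(c^2 + 4*c - 21)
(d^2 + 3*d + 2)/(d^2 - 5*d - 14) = (d + 1)/(d - 7)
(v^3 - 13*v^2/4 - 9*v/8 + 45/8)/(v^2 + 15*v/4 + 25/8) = (2*v^2 - 9*v + 9)/(2*v + 5)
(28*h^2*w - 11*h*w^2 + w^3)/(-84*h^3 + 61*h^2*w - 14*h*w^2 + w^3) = w/(-3*h + w)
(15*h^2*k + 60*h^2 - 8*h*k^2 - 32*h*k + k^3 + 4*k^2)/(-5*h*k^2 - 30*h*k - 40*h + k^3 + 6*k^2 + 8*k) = (-3*h + k)/(k + 2)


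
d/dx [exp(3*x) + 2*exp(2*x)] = (3*exp(x) + 4)*exp(2*x)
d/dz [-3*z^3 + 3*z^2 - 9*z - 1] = -9*z^2 + 6*z - 9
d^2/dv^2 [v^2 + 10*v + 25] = 2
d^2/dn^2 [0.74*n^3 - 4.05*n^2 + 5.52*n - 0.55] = 4.44*n - 8.1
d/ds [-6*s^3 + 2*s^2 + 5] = 2*s*(2 - 9*s)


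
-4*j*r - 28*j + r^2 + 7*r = (-4*j + r)*(r + 7)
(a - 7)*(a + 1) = a^2 - 6*a - 7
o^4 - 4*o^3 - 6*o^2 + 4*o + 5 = (o - 5)*(o - 1)*(o + 1)^2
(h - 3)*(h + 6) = h^2 + 3*h - 18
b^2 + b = b*(b + 1)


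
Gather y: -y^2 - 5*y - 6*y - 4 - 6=-y^2 - 11*y - 10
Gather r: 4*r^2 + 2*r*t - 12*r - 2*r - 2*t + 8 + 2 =4*r^2 + r*(2*t - 14) - 2*t + 10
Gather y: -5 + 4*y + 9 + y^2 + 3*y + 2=y^2 + 7*y + 6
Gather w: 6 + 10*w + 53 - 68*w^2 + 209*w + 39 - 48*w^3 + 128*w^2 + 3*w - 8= -48*w^3 + 60*w^2 + 222*w + 90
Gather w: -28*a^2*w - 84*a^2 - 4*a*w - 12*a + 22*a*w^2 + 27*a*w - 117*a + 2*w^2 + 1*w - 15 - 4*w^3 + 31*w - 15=-84*a^2 - 129*a - 4*w^3 + w^2*(22*a + 2) + w*(-28*a^2 + 23*a + 32) - 30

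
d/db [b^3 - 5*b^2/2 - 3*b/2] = 3*b^2 - 5*b - 3/2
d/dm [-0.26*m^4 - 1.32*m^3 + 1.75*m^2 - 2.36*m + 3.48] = -1.04*m^3 - 3.96*m^2 + 3.5*m - 2.36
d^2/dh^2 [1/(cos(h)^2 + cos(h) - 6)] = (-4*sin(h)^4 + 27*sin(h)^2 - 9*cos(h)/4 - 3*cos(3*h)/4 - 9)/((cos(h) - 2)^3*(cos(h) + 3)^3)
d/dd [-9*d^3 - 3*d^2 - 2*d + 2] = -27*d^2 - 6*d - 2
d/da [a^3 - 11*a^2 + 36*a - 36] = 3*a^2 - 22*a + 36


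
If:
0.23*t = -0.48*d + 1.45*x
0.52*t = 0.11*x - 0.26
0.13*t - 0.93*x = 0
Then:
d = 0.03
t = -0.52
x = -0.07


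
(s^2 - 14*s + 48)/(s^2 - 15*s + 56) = (s - 6)/(s - 7)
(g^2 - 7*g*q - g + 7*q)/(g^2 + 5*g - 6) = (g - 7*q)/(g + 6)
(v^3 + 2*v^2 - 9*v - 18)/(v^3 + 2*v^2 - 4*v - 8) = (v^2 - 9)/(v^2 - 4)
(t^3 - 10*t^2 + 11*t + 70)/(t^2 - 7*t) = t - 3 - 10/t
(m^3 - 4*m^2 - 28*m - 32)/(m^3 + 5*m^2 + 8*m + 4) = (m - 8)/(m + 1)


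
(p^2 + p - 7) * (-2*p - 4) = -2*p^3 - 6*p^2 + 10*p + 28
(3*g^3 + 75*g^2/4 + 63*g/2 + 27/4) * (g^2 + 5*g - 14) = 3*g^5 + 135*g^4/4 + 333*g^3/4 - 393*g^2/4 - 1629*g/4 - 189/2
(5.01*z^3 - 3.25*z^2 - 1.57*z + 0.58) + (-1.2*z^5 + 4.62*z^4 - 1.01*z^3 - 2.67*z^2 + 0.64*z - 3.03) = -1.2*z^5 + 4.62*z^4 + 4.0*z^3 - 5.92*z^2 - 0.93*z - 2.45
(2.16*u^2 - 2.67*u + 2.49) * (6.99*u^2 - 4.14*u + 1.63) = 15.0984*u^4 - 27.6057*u^3 + 31.9797*u^2 - 14.6607*u + 4.0587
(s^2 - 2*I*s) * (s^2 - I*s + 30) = s^4 - 3*I*s^3 + 28*s^2 - 60*I*s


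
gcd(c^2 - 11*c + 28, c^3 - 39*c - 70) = c - 7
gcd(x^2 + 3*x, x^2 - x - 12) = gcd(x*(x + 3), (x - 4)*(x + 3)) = x + 3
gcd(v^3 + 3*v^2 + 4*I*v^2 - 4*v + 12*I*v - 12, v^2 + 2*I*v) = v + 2*I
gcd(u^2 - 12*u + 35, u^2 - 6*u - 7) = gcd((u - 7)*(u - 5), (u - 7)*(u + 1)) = u - 7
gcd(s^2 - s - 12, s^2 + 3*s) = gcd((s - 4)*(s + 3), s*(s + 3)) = s + 3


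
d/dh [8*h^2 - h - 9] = 16*h - 1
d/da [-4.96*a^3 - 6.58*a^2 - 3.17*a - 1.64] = -14.88*a^2 - 13.16*a - 3.17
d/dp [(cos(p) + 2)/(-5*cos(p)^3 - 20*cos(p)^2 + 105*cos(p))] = 2*(-cos(p)^3 - 5*cos(p)^2 - 8*cos(p) + 21)*sin(p)/(5*(cos(p) - 3)^2*(cos(p) + 7)^2*cos(p)^2)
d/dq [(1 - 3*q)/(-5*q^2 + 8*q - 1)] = 5*(-3*q^2 + 2*q - 1)/(25*q^4 - 80*q^3 + 74*q^2 - 16*q + 1)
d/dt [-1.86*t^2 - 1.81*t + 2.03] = -3.72*t - 1.81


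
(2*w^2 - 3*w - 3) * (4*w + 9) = 8*w^3 + 6*w^2 - 39*w - 27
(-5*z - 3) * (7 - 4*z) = 20*z^2 - 23*z - 21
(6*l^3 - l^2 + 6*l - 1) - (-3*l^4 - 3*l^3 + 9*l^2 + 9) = 3*l^4 + 9*l^3 - 10*l^2 + 6*l - 10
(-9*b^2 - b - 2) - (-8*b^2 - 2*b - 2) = -b^2 + b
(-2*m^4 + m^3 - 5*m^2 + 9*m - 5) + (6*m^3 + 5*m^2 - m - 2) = -2*m^4 + 7*m^3 + 8*m - 7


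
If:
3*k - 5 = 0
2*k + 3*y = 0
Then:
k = 5/3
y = -10/9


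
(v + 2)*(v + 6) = v^2 + 8*v + 12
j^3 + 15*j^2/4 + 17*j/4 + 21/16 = (j + 1/2)*(j + 3/2)*(j + 7/4)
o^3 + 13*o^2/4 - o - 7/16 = (o - 1/2)*(o + 1/4)*(o + 7/2)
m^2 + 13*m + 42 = (m + 6)*(m + 7)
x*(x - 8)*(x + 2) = x^3 - 6*x^2 - 16*x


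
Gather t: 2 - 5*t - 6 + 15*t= 10*t - 4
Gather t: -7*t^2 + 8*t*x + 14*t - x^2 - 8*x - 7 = -7*t^2 + t*(8*x + 14) - x^2 - 8*x - 7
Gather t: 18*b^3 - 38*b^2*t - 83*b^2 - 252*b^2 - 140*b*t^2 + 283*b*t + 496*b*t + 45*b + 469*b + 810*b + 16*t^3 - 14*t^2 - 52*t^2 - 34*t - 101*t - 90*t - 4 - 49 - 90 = 18*b^3 - 335*b^2 + 1324*b + 16*t^3 + t^2*(-140*b - 66) + t*(-38*b^2 + 779*b - 225) - 143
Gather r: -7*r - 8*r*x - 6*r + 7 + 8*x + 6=r*(-8*x - 13) + 8*x + 13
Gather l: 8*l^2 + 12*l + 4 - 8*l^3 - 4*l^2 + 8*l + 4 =-8*l^3 + 4*l^2 + 20*l + 8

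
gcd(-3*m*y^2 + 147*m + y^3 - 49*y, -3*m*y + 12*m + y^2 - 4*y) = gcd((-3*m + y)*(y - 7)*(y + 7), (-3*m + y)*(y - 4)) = -3*m + y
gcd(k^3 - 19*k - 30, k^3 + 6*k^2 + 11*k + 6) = k^2 + 5*k + 6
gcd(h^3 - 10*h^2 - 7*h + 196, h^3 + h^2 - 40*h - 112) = h^2 - 3*h - 28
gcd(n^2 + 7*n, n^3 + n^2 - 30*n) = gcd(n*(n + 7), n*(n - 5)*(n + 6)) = n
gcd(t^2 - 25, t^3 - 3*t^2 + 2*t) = 1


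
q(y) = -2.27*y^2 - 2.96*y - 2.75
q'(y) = -4.54*y - 2.96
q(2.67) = -26.84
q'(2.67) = -15.08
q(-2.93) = -13.56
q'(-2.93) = 10.34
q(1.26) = -10.08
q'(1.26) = -8.68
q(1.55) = -12.79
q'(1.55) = -10.00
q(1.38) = -11.16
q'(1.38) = -9.23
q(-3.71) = -23.01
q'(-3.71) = 13.88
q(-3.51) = -20.33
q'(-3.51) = 12.98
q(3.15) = -34.60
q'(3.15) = -17.26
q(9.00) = -213.26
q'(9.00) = -43.82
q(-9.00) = -159.98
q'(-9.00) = 37.90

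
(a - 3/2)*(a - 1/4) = a^2 - 7*a/4 + 3/8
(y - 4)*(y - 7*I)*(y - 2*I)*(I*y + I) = I*y^4 + 9*y^3 - 3*I*y^3 - 27*y^2 - 18*I*y^2 - 36*y + 42*I*y + 56*I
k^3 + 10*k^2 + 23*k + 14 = (k + 1)*(k + 2)*(k + 7)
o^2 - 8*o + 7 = (o - 7)*(o - 1)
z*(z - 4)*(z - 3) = z^3 - 7*z^2 + 12*z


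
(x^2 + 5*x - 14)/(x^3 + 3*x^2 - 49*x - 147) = (x - 2)/(x^2 - 4*x - 21)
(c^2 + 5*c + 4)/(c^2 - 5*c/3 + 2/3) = 3*(c^2 + 5*c + 4)/(3*c^2 - 5*c + 2)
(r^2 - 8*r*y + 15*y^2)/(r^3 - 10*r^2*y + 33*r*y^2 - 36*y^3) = (r - 5*y)/(r^2 - 7*r*y + 12*y^2)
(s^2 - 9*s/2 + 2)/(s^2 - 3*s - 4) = (s - 1/2)/(s + 1)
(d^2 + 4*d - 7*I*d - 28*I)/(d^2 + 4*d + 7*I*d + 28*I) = (d - 7*I)/(d + 7*I)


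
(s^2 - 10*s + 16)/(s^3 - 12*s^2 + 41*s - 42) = (s - 8)/(s^2 - 10*s + 21)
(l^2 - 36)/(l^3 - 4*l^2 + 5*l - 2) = (l^2 - 36)/(l^3 - 4*l^2 + 5*l - 2)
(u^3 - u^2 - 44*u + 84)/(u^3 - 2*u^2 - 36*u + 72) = (u + 7)/(u + 6)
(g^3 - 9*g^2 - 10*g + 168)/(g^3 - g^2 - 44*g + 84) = (g^2 - 3*g - 28)/(g^2 + 5*g - 14)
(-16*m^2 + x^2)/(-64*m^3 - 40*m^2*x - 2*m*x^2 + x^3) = (-4*m + x)/(-16*m^2 - 6*m*x + x^2)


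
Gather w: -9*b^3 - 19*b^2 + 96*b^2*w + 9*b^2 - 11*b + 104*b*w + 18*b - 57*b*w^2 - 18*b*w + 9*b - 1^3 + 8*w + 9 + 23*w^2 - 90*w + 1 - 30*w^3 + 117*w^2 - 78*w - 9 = -9*b^3 - 10*b^2 + 16*b - 30*w^3 + w^2*(140 - 57*b) + w*(96*b^2 + 86*b - 160)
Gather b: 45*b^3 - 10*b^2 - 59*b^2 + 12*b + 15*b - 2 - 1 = 45*b^3 - 69*b^2 + 27*b - 3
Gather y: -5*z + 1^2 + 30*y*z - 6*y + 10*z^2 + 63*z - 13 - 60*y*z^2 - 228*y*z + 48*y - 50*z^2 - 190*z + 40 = y*(-60*z^2 - 198*z + 42) - 40*z^2 - 132*z + 28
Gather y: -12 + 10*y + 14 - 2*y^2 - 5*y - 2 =-2*y^2 + 5*y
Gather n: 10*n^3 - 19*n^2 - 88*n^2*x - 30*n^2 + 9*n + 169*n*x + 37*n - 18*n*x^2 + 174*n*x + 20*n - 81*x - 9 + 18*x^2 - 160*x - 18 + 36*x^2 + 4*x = 10*n^3 + n^2*(-88*x - 49) + n*(-18*x^2 + 343*x + 66) + 54*x^2 - 237*x - 27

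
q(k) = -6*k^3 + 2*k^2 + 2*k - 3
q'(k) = -18*k^2 + 4*k + 2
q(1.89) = -32.58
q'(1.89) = -54.74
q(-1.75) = 31.78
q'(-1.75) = -60.12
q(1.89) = -32.58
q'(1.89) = -54.74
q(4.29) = -431.33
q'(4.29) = -312.11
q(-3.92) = 381.31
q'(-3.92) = -290.28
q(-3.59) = 293.21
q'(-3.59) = -244.35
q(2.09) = -44.86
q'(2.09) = -68.27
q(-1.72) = 30.01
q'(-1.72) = -58.13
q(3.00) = -141.00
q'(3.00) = -148.00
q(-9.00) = 4515.00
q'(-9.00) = -1492.00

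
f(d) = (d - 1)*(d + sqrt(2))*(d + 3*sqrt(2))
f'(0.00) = 0.34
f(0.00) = -6.00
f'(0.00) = 0.34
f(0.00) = -6.00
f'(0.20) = 2.33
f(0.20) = -5.74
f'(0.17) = 2.01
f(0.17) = -5.80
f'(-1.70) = -6.82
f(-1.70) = 1.96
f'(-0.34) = -2.48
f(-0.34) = -5.62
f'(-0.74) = -4.91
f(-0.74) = -4.11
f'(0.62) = 7.27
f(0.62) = -3.76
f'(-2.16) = -5.78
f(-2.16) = 4.91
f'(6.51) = 188.12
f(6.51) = 469.49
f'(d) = (d - 1)*(d + sqrt(2)) + (d - 1)*(d + 3*sqrt(2)) + (d + sqrt(2))*(d + 3*sqrt(2))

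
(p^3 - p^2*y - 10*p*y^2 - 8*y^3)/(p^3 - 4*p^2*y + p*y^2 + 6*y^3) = (p^2 - 2*p*y - 8*y^2)/(p^2 - 5*p*y + 6*y^2)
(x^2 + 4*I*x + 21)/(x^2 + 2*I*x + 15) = (x + 7*I)/(x + 5*I)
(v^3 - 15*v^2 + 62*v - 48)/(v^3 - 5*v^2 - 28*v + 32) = (v - 6)/(v + 4)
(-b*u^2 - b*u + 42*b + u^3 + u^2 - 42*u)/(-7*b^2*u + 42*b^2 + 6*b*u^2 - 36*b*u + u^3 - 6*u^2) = (u + 7)/(7*b + u)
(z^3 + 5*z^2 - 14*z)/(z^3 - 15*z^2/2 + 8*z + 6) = 2*z*(z + 7)/(2*z^2 - 11*z - 6)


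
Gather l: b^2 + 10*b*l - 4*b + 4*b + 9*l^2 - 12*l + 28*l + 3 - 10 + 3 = b^2 + 9*l^2 + l*(10*b + 16) - 4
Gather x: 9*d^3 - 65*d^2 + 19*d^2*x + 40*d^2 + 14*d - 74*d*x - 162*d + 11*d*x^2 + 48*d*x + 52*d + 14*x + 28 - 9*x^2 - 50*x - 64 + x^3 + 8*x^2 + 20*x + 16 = 9*d^3 - 25*d^2 - 96*d + x^3 + x^2*(11*d - 1) + x*(19*d^2 - 26*d - 16) - 20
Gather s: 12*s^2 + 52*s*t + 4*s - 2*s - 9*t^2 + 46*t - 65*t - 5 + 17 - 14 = 12*s^2 + s*(52*t + 2) - 9*t^2 - 19*t - 2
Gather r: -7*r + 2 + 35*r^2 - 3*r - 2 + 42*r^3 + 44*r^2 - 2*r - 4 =42*r^3 + 79*r^2 - 12*r - 4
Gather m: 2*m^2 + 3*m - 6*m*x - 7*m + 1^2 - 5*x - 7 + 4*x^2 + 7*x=2*m^2 + m*(-6*x - 4) + 4*x^2 + 2*x - 6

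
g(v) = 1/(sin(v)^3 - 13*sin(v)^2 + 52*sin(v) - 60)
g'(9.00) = 0.02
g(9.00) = -0.02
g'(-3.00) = 0.01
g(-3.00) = -0.01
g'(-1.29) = -0.00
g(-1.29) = -0.01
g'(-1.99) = 0.00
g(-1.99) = -0.01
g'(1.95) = 0.02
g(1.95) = -0.05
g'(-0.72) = -0.01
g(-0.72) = -0.01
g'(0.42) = -0.02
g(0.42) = -0.02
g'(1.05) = -0.03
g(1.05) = -0.04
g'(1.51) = -0.00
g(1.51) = -0.05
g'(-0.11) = -0.01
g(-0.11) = -0.02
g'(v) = (-3*sin(v)^2*cos(v) + 26*sin(v)*cos(v) - 52*cos(v))/(sin(v)^3 - 13*sin(v)^2 + 52*sin(v) - 60)^2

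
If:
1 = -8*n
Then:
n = -1/8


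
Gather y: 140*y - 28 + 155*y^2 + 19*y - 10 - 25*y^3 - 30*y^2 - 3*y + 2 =-25*y^3 + 125*y^2 + 156*y - 36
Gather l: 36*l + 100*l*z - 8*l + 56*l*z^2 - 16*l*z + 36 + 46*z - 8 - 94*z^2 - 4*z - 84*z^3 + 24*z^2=l*(56*z^2 + 84*z + 28) - 84*z^3 - 70*z^2 + 42*z + 28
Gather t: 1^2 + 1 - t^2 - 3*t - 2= -t^2 - 3*t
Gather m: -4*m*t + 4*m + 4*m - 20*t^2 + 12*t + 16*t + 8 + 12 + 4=m*(8 - 4*t) - 20*t^2 + 28*t + 24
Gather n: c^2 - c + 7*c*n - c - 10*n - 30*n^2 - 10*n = c^2 - 2*c - 30*n^2 + n*(7*c - 20)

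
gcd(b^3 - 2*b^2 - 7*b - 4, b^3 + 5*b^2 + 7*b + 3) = b^2 + 2*b + 1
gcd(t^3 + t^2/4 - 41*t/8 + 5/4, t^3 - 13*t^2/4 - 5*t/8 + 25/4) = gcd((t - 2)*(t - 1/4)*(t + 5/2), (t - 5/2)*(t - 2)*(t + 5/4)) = t - 2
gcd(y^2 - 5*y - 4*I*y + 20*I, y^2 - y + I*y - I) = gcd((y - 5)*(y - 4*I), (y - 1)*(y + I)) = 1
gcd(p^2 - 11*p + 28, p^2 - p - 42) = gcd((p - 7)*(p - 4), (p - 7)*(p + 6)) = p - 7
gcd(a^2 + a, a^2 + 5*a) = a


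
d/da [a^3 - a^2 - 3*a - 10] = 3*a^2 - 2*a - 3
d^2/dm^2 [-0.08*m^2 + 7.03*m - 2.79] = -0.160000000000000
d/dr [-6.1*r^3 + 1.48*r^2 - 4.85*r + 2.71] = -18.3*r^2 + 2.96*r - 4.85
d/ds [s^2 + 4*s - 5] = 2*s + 4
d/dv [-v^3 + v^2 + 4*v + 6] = -3*v^2 + 2*v + 4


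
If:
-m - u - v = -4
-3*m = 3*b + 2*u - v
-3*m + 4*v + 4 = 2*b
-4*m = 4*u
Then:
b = -8/7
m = 52/7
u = -52/7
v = 4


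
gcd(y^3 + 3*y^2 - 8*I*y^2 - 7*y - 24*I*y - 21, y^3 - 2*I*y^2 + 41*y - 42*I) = y^2 - 8*I*y - 7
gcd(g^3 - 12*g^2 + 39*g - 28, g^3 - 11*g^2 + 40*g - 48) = g - 4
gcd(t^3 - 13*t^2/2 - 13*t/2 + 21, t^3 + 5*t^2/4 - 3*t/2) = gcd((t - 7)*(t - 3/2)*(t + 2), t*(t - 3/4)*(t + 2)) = t + 2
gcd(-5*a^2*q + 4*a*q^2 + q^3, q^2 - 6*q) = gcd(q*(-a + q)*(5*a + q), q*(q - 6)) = q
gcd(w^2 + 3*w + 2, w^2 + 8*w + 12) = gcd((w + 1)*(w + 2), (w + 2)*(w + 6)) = w + 2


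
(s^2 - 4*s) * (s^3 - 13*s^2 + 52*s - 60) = s^5 - 17*s^4 + 104*s^3 - 268*s^2 + 240*s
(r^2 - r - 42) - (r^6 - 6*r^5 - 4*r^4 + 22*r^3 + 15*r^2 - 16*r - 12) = -r^6 + 6*r^5 + 4*r^4 - 22*r^3 - 14*r^2 + 15*r - 30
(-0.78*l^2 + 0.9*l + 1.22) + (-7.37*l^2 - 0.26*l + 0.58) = -8.15*l^2 + 0.64*l + 1.8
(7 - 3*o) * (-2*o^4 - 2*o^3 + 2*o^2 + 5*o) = 6*o^5 - 8*o^4 - 20*o^3 - o^2 + 35*o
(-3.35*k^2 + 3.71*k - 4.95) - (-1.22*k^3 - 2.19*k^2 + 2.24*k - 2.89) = 1.22*k^3 - 1.16*k^2 + 1.47*k - 2.06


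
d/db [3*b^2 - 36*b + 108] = 6*b - 36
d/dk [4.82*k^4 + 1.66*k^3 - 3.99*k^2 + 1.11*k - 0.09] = 19.28*k^3 + 4.98*k^2 - 7.98*k + 1.11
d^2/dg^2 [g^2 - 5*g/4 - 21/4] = 2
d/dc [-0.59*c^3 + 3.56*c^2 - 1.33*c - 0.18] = -1.77*c^2 + 7.12*c - 1.33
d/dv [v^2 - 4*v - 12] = 2*v - 4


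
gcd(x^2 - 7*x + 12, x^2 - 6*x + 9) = x - 3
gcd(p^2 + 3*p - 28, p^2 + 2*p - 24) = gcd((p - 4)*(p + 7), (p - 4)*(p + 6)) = p - 4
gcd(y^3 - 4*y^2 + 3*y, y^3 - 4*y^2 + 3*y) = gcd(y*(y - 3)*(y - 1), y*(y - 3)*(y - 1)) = y^3 - 4*y^2 + 3*y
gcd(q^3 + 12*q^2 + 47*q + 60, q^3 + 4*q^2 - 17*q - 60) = q^2 + 8*q + 15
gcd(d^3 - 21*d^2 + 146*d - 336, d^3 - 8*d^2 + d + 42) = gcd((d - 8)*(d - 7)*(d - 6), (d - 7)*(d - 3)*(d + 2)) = d - 7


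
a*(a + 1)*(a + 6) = a^3 + 7*a^2 + 6*a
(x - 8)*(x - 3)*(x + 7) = x^3 - 4*x^2 - 53*x + 168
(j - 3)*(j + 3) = j^2 - 9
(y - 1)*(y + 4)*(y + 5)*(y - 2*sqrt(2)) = y^4 - 2*sqrt(2)*y^3 + 8*y^3 - 16*sqrt(2)*y^2 + 11*y^2 - 22*sqrt(2)*y - 20*y + 40*sqrt(2)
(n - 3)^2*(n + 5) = n^3 - n^2 - 21*n + 45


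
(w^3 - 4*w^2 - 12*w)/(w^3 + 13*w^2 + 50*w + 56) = w*(w - 6)/(w^2 + 11*w + 28)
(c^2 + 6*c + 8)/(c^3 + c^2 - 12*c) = (c + 2)/(c*(c - 3))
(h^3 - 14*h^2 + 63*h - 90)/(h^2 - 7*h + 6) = (h^2 - 8*h + 15)/(h - 1)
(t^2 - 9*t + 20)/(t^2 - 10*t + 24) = (t - 5)/(t - 6)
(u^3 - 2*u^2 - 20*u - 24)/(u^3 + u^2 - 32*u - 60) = (u + 2)/(u + 5)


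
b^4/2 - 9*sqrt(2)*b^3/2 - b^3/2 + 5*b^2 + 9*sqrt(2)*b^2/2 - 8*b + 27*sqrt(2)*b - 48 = (b/2 + 1)*(b - 3)*(b - 8*sqrt(2))*(b - sqrt(2))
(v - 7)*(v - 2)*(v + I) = v^3 - 9*v^2 + I*v^2 + 14*v - 9*I*v + 14*I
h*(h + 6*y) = h^2 + 6*h*y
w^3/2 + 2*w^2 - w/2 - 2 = (w/2 + 1/2)*(w - 1)*(w + 4)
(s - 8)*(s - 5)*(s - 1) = s^3 - 14*s^2 + 53*s - 40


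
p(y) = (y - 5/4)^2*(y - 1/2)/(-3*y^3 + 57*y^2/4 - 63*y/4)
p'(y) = (y - 5/4)^2*(y - 1/2)*(9*y^2 - 57*y/2 + 63/4)/(-3*y^3 + 57*y^2/4 - 63*y/4)^2 + (y - 5/4)^2/(-3*y^3 + 57*y^2/4 - 63*y/4) + (y - 1/2)*(2*y - 5/2)/(-3*y^3 + 57*y^2/4 - 63*y/4) = (224*y^4 - 624*y^3 + 6*y^2 + 950*y - 525)/(24*y^2*(16*y^4 - 152*y^3 + 529*y^2 - 798*y + 441))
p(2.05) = 0.57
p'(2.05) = 0.21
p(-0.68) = -0.24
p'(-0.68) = -0.07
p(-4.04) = -0.26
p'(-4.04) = 0.01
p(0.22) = 0.11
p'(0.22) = -0.96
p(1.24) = -0.00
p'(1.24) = 0.00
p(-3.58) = -0.25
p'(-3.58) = 0.01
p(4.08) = -0.93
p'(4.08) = 0.57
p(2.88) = 5.40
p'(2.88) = 47.22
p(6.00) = -0.54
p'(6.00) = 0.07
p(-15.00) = -0.30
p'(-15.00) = 0.00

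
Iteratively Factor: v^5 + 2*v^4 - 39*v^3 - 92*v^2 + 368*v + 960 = (v - 4)*(v^4 + 6*v^3 - 15*v^2 - 152*v - 240) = (v - 5)*(v - 4)*(v^3 + 11*v^2 + 40*v + 48) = (v - 5)*(v - 4)*(v + 4)*(v^2 + 7*v + 12) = (v - 5)*(v - 4)*(v + 3)*(v + 4)*(v + 4)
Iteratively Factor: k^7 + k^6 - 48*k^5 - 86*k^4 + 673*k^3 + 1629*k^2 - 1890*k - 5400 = (k - 2)*(k^6 + 3*k^5 - 42*k^4 - 170*k^3 + 333*k^2 + 2295*k + 2700) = (k - 2)*(k + 3)*(k^5 - 42*k^3 - 44*k^2 + 465*k + 900) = (k - 2)*(k + 3)^2*(k^4 - 3*k^3 - 33*k^2 + 55*k + 300) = (k - 5)*(k - 2)*(k + 3)^2*(k^3 + 2*k^2 - 23*k - 60) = (k - 5)*(k - 2)*(k + 3)^2*(k + 4)*(k^2 - 2*k - 15) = (k - 5)*(k - 2)*(k + 3)^3*(k + 4)*(k - 5)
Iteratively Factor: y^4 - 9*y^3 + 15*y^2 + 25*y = (y - 5)*(y^3 - 4*y^2 - 5*y) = y*(y - 5)*(y^2 - 4*y - 5) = y*(y - 5)*(y + 1)*(y - 5)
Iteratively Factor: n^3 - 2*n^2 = (n)*(n^2 - 2*n) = n*(n - 2)*(n)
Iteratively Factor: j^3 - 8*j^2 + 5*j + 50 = (j - 5)*(j^2 - 3*j - 10) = (j - 5)*(j + 2)*(j - 5)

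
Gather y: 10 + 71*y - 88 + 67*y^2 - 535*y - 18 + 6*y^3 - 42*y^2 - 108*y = 6*y^3 + 25*y^2 - 572*y - 96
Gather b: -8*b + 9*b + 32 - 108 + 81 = b + 5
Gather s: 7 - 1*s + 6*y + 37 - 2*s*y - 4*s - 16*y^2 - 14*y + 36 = s*(-2*y - 5) - 16*y^2 - 8*y + 80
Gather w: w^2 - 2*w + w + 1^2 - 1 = w^2 - w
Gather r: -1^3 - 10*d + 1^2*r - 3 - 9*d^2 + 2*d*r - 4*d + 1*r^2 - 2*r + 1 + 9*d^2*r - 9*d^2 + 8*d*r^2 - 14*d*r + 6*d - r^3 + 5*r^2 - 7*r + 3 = -18*d^2 - 8*d - r^3 + r^2*(8*d + 6) + r*(9*d^2 - 12*d - 8)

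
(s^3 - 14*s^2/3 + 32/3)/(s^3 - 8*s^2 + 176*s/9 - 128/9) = 3*(3*s^2 - 2*s - 8)/(9*s^2 - 36*s + 32)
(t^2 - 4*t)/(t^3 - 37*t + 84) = t/(t^2 + 4*t - 21)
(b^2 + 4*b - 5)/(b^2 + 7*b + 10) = (b - 1)/(b + 2)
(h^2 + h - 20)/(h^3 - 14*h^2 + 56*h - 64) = (h + 5)/(h^2 - 10*h + 16)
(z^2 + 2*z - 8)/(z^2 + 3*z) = (z^2 + 2*z - 8)/(z*(z + 3))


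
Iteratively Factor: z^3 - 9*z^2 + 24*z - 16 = (z - 4)*(z^2 - 5*z + 4) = (z - 4)^2*(z - 1)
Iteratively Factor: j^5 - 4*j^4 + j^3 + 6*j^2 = (j - 3)*(j^4 - j^3 - 2*j^2) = (j - 3)*(j + 1)*(j^3 - 2*j^2) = j*(j - 3)*(j + 1)*(j^2 - 2*j) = j*(j - 3)*(j - 2)*(j + 1)*(j)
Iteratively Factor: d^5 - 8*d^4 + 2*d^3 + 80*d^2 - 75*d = (d - 5)*(d^4 - 3*d^3 - 13*d^2 + 15*d) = (d - 5)*(d - 1)*(d^3 - 2*d^2 - 15*d) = (d - 5)*(d - 1)*(d + 3)*(d^2 - 5*d) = d*(d - 5)*(d - 1)*(d + 3)*(d - 5)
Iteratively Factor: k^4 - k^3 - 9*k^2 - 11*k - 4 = (k + 1)*(k^3 - 2*k^2 - 7*k - 4) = (k + 1)^2*(k^2 - 3*k - 4) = (k + 1)^3*(k - 4)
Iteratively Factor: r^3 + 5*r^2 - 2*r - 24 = (r + 3)*(r^2 + 2*r - 8) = (r + 3)*(r + 4)*(r - 2)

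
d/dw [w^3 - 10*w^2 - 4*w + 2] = 3*w^2 - 20*w - 4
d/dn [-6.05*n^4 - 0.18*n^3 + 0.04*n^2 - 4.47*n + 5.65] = -24.2*n^3 - 0.54*n^2 + 0.08*n - 4.47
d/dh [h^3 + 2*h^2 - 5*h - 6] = 3*h^2 + 4*h - 5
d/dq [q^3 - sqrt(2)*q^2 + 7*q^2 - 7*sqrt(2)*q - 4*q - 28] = 3*q^2 - 2*sqrt(2)*q + 14*q - 7*sqrt(2) - 4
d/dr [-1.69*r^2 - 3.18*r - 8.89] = -3.38*r - 3.18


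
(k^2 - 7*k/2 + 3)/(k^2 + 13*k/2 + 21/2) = (2*k^2 - 7*k + 6)/(2*k^2 + 13*k + 21)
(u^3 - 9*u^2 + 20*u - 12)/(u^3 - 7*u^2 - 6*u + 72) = (u^2 - 3*u + 2)/(u^2 - u - 12)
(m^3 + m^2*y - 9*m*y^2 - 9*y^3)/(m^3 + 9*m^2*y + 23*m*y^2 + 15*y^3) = (m - 3*y)/(m + 5*y)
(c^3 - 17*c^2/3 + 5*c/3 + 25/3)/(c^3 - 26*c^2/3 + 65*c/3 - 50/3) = (c + 1)/(c - 2)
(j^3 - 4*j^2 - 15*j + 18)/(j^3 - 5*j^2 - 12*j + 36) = (j - 1)/(j - 2)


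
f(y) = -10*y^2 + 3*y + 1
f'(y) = 3 - 20*y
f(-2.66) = -77.74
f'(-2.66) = 56.20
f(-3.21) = -111.67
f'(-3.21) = 67.20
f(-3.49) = -131.27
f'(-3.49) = 72.80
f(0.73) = -2.14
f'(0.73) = -11.60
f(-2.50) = -69.00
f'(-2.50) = 53.00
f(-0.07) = 0.74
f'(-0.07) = 4.40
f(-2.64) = -76.62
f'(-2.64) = 55.80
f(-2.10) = -49.40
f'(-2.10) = 45.00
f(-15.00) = -2294.00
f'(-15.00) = 303.00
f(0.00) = 1.00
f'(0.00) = 3.00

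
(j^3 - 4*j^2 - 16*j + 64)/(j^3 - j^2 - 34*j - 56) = (j^2 - 8*j + 16)/(j^2 - 5*j - 14)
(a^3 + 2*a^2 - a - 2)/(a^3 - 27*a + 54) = (a^3 + 2*a^2 - a - 2)/(a^3 - 27*a + 54)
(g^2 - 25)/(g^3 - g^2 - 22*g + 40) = (g - 5)/(g^2 - 6*g + 8)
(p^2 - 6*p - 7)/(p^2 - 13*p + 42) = (p + 1)/(p - 6)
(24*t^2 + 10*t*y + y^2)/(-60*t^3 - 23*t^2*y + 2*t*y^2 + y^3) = (6*t + y)/(-15*t^2 - 2*t*y + y^2)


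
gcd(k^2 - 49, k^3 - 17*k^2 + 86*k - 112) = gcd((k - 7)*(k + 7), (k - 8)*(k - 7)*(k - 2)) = k - 7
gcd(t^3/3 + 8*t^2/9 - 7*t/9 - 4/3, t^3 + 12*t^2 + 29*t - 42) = 1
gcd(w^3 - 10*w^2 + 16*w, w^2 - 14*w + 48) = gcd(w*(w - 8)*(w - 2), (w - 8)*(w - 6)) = w - 8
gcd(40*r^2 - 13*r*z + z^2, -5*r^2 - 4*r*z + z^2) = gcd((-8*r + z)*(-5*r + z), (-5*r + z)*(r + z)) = -5*r + z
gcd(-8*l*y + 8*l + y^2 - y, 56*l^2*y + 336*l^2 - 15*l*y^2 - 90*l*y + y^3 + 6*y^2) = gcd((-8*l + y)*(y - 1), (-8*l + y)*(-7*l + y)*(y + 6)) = -8*l + y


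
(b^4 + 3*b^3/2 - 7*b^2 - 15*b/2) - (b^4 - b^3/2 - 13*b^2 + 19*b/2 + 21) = 2*b^3 + 6*b^2 - 17*b - 21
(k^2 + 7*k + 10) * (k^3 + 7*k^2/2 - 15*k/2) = k^5 + 21*k^4/2 + 27*k^3 - 35*k^2/2 - 75*k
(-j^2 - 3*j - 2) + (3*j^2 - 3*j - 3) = 2*j^2 - 6*j - 5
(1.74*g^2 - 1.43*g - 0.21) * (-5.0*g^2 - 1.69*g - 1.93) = -8.7*g^4 + 4.2094*g^3 + 0.108499999999999*g^2 + 3.1148*g + 0.4053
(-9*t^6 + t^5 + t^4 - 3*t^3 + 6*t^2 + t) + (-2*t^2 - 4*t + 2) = -9*t^6 + t^5 + t^4 - 3*t^3 + 4*t^2 - 3*t + 2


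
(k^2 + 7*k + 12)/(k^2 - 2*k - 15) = (k + 4)/(k - 5)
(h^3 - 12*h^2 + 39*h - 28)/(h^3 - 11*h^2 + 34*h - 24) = (h - 7)/(h - 6)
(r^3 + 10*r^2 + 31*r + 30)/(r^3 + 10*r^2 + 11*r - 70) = (r^2 + 5*r + 6)/(r^2 + 5*r - 14)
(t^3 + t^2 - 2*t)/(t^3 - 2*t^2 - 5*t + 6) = t/(t - 3)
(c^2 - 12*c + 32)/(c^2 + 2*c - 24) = (c - 8)/(c + 6)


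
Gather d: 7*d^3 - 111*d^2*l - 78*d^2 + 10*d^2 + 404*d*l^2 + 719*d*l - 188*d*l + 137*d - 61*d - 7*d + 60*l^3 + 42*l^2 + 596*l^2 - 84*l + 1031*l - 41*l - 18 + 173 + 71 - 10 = 7*d^3 + d^2*(-111*l - 68) + d*(404*l^2 + 531*l + 69) + 60*l^3 + 638*l^2 + 906*l + 216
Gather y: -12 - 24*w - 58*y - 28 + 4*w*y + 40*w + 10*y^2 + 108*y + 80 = 16*w + 10*y^2 + y*(4*w + 50) + 40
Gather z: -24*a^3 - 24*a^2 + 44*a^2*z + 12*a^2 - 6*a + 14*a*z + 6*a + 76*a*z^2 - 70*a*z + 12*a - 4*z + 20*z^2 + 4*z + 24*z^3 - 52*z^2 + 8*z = -24*a^3 - 12*a^2 + 12*a + 24*z^3 + z^2*(76*a - 32) + z*(44*a^2 - 56*a + 8)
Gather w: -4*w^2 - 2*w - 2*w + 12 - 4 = -4*w^2 - 4*w + 8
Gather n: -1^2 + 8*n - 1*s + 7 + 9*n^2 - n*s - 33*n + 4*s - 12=9*n^2 + n*(-s - 25) + 3*s - 6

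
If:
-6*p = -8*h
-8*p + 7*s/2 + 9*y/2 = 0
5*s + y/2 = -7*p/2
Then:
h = 249*y/836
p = 83*y/209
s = -79*y/209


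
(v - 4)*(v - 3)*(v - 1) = v^3 - 8*v^2 + 19*v - 12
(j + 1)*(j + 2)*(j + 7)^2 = j^4 + 17*j^3 + 93*j^2 + 175*j + 98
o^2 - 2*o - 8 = (o - 4)*(o + 2)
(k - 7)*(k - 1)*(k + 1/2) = k^3 - 15*k^2/2 + 3*k + 7/2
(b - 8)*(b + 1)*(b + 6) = b^3 - b^2 - 50*b - 48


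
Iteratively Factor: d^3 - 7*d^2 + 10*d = (d)*(d^2 - 7*d + 10) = d*(d - 2)*(d - 5)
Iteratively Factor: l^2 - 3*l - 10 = (l - 5)*(l + 2)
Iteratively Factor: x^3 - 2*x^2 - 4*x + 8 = (x + 2)*(x^2 - 4*x + 4) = (x - 2)*(x + 2)*(x - 2)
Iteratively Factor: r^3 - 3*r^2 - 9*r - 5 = (r + 1)*(r^2 - 4*r - 5) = (r - 5)*(r + 1)*(r + 1)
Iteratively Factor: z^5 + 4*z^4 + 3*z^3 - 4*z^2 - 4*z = (z - 1)*(z^4 + 5*z^3 + 8*z^2 + 4*z) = (z - 1)*(z + 1)*(z^3 + 4*z^2 + 4*z) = z*(z - 1)*(z + 1)*(z^2 + 4*z + 4) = z*(z - 1)*(z + 1)*(z + 2)*(z + 2)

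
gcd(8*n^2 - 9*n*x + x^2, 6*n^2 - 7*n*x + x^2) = -n + x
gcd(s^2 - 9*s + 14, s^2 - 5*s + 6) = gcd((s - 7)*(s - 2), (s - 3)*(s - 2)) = s - 2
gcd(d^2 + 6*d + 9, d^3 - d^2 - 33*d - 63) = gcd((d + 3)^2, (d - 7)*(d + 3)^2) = d^2 + 6*d + 9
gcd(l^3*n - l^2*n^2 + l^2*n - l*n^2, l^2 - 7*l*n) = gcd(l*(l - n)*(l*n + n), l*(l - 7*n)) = l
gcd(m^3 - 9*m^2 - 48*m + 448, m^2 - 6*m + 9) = 1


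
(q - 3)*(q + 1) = q^2 - 2*q - 3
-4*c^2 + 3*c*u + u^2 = (-c + u)*(4*c + u)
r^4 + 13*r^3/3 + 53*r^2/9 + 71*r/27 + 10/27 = (r + 1/3)^2*(r + 5/3)*(r + 2)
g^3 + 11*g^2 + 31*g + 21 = (g + 1)*(g + 3)*(g + 7)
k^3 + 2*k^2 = k^2*(k + 2)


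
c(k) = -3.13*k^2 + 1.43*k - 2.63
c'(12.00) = -73.69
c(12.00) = -436.19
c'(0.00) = 1.43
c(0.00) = -2.63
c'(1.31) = -6.77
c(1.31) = -6.13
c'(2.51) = -14.28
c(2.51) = -18.76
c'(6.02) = -36.26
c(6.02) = -107.45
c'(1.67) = -9.02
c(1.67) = -8.97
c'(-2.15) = 14.89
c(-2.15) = -20.17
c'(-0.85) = 6.75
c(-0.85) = -6.11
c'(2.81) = -16.16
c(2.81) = -23.33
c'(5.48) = -32.87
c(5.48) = -88.79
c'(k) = 1.43 - 6.26*k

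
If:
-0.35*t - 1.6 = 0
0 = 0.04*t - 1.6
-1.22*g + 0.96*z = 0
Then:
No Solution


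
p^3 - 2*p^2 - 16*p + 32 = (p - 4)*(p - 2)*(p + 4)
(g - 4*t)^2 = g^2 - 8*g*t + 16*t^2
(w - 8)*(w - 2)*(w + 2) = w^3 - 8*w^2 - 4*w + 32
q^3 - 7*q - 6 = (q - 3)*(q + 1)*(q + 2)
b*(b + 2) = b^2 + 2*b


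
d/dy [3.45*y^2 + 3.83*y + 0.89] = 6.9*y + 3.83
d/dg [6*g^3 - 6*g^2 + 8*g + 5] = 18*g^2 - 12*g + 8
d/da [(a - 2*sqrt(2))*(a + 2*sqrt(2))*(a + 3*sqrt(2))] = 3*a^2 + 6*sqrt(2)*a - 8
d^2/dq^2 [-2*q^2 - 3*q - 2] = -4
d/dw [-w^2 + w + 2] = 1 - 2*w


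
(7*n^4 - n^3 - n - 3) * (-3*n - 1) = -21*n^5 - 4*n^4 + n^3 + 3*n^2 + 10*n + 3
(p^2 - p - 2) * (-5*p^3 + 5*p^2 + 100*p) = -5*p^5 + 10*p^4 + 105*p^3 - 110*p^2 - 200*p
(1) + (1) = 2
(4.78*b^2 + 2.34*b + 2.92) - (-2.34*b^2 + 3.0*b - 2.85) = 7.12*b^2 - 0.66*b + 5.77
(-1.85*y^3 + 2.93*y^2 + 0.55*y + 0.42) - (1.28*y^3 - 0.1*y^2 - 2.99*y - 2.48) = -3.13*y^3 + 3.03*y^2 + 3.54*y + 2.9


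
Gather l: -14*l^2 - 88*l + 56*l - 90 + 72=-14*l^2 - 32*l - 18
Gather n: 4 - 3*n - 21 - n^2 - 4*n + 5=-n^2 - 7*n - 12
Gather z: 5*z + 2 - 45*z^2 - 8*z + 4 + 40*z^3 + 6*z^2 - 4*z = 40*z^3 - 39*z^2 - 7*z + 6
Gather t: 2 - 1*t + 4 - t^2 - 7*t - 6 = -t^2 - 8*t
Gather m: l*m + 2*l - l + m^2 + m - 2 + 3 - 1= l + m^2 + m*(l + 1)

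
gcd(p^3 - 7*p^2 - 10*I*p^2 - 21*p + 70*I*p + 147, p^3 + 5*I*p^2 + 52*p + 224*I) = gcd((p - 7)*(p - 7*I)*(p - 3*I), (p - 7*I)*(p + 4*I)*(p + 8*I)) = p - 7*I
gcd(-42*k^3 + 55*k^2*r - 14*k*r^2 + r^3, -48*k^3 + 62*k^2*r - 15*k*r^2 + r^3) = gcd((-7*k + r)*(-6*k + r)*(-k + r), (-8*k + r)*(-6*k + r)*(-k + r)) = 6*k^2 - 7*k*r + r^2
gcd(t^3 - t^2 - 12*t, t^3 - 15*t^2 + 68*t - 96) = t - 4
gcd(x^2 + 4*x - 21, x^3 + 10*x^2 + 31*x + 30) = 1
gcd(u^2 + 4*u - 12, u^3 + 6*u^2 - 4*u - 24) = u^2 + 4*u - 12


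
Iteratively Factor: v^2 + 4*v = (v + 4)*(v)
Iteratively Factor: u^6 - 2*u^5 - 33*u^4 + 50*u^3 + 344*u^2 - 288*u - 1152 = (u - 4)*(u^5 + 2*u^4 - 25*u^3 - 50*u^2 + 144*u + 288) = (u - 4)^2*(u^4 + 6*u^3 - u^2 - 54*u - 72) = (u - 4)^2*(u + 3)*(u^3 + 3*u^2 - 10*u - 24) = (u - 4)^2*(u + 3)*(u + 4)*(u^2 - u - 6) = (u - 4)^2*(u - 3)*(u + 3)*(u + 4)*(u + 2)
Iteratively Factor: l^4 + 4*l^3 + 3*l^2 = (l)*(l^3 + 4*l^2 + 3*l) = l^2*(l^2 + 4*l + 3) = l^2*(l + 1)*(l + 3)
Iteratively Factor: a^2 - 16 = (a + 4)*(a - 4)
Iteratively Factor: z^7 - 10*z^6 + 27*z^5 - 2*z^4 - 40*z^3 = (z - 4)*(z^6 - 6*z^5 + 3*z^4 + 10*z^3) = (z - 4)*(z + 1)*(z^5 - 7*z^4 + 10*z^3) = z*(z - 4)*(z + 1)*(z^4 - 7*z^3 + 10*z^2) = z^2*(z - 4)*(z + 1)*(z^3 - 7*z^2 + 10*z) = z^3*(z - 4)*(z + 1)*(z^2 - 7*z + 10) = z^3*(z - 5)*(z - 4)*(z + 1)*(z - 2)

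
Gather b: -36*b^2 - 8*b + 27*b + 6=-36*b^2 + 19*b + 6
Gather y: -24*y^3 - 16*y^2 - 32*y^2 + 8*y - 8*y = -24*y^3 - 48*y^2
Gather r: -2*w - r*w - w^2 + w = -r*w - w^2 - w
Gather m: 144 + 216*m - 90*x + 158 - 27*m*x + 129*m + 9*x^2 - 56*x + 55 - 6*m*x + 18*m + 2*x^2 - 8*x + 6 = m*(363 - 33*x) + 11*x^2 - 154*x + 363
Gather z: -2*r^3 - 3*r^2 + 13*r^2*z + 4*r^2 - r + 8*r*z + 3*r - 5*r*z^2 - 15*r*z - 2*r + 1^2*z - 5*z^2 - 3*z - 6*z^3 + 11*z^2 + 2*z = -2*r^3 + r^2 - 6*z^3 + z^2*(6 - 5*r) + z*(13*r^2 - 7*r)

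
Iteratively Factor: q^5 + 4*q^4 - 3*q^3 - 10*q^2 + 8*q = (q - 1)*(q^4 + 5*q^3 + 2*q^2 - 8*q) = (q - 1)*(q + 2)*(q^3 + 3*q^2 - 4*q) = (q - 1)^2*(q + 2)*(q^2 + 4*q) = (q - 1)^2*(q + 2)*(q + 4)*(q)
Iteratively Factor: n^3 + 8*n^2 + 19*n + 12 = (n + 1)*(n^2 + 7*n + 12) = (n + 1)*(n + 3)*(n + 4)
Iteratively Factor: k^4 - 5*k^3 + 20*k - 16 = (k - 1)*(k^3 - 4*k^2 - 4*k + 16) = (k - 2)*(k - 1)*(k^2 - 2*k - 8) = (k - 2)*(k - 1)*(k + 2)*(k - 4)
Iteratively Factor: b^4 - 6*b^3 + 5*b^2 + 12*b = (b + 1)*(b^3 - 7*b^2 + 12*b) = (b - 3)*(b + 1)*(b^2 - 4*b) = b*(b - 3)*(b + 1)*(b - 4)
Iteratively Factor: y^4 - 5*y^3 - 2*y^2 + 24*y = (y + 2)*(y^3 - 7*y^2 + 12*y) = y*(y + 2)*(y^2 - 7*y + 12) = y*(y - 4)*(y + 2)*(y - 3)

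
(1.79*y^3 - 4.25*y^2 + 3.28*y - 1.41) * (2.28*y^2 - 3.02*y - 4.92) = 4.0812*y^5 - 15.0958*y^4 + 11.5066*y^3 + 7.7896*y^2 - 11.8794*y + 6.9372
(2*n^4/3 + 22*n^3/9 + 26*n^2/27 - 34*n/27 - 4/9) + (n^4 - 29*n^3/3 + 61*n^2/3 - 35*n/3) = 5*n^4/3 - 65*n^3/9 + 575*n^2/27 - 349*n/27 - 4/9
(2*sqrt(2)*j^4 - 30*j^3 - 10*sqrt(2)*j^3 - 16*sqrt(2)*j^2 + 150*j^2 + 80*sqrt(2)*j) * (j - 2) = 2*sqrt(2)*j^5 - 30*j^4 - 14*sqrt(2)*j^4 + 4*sqrt(2)*j^3 + 210*j^3 - 300*j^2 + 112*sqrt(2)*j^2 - 160*sqrt(2)*j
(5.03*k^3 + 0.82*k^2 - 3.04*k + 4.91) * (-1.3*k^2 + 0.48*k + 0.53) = -6.539*k^5 + 1.3484*k^4 + 7.0115*k^3 - 7.4076*k^2 + 0.7456*k + 2.6023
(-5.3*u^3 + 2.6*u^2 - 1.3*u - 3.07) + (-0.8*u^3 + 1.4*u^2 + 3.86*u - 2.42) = -6.1*u^3 + 4.0*u^2 + 2.56*u - 5.49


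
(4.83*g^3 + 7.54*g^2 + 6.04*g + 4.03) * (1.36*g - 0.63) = 6.5688*g^4 + 7.2115*g^3 + 3.4642*g^2 + 1.6756*g - 2.5389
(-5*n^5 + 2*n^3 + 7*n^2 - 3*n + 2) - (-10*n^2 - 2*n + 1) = -5*n^5 + 2*n^3 + 17*n^2 - n + 1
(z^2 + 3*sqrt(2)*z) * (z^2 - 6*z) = z^4 - 6*z^3 + 3*sqrt(2)*z^3 - 18*sqrt(2)*z^2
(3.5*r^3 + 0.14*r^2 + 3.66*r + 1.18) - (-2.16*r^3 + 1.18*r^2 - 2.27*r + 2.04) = 5.66*r^3 - 1.04*r^2 + 5.93*r - 0.86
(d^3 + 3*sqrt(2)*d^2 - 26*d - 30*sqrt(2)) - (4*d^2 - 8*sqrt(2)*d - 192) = d^3 - 4*d^2 + 3*sqrt(2)*d^2 - 26*d + 8*sqrt(2)*d - 30*sqrt(2) + 192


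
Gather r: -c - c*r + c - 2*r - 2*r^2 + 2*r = -c*r - 2*r^2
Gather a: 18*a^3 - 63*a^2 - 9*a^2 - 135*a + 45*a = 18*a^3 - 72*a^2 - 90*a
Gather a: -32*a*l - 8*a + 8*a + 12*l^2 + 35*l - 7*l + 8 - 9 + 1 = -32*a*l + 12*l^2 + 28*l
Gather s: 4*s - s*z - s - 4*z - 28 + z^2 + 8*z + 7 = s*(3 - z) + z^2 + 4*z - 21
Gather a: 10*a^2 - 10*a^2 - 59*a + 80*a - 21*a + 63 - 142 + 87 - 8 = 0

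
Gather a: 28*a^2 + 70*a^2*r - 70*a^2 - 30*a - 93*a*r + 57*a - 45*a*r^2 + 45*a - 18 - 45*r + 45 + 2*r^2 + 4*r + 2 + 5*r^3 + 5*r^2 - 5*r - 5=a^2*(70*r - 42) + a*(-45*r^2 - 93*r + 72) + 5*r^3 + 7*r^2 - 46*r + 24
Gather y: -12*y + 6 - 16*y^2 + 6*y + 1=-16*y^2 - 6*y + 7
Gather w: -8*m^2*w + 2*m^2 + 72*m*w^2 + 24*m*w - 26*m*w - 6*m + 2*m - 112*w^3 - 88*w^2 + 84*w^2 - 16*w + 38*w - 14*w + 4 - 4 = 2*m^2 - 4*m - 112*w^3 + w^2*(72*m - 4) + w*(-8*m^2 - 2*m + 8)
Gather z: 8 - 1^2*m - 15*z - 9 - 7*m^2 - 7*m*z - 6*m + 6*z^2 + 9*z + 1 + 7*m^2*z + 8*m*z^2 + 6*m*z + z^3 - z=-7*m^2 - 7*m + z^3 + z^2*(8*m + 6) + z*(7*m^2 - m - 7)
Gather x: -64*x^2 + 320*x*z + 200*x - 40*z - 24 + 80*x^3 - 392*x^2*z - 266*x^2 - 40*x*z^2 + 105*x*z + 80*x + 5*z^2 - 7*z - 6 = 80*x^3 + x^2*(-392*z - 330) + x*(-40*z^2 + 425*z + 280) + 5*z^2 - 47*z - 30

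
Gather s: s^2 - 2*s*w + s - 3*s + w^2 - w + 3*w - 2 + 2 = s^2 + s*(-2*w - 2) + w^2 + 2*w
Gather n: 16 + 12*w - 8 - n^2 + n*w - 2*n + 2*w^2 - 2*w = -n^2 + n*(w - 2) + 2*w^2 + 10*w + 8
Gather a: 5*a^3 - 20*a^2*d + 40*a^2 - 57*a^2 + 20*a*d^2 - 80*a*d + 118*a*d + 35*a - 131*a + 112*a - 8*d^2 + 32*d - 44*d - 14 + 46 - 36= 5*a^3 + a^2*(-20*d - 17) + a*(20*d^2 + 38*d + 16) - 8*d^2 - 12*d - 4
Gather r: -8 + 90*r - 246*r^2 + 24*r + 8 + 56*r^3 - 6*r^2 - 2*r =56*r^3 - 252*r^2 + 112*r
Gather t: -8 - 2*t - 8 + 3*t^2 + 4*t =3*t^2 + 2*t - 16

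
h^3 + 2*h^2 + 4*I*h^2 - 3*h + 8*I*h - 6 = (h + 2)*(h + I)*(h + 3*I)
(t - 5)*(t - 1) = t^2 - 6*t + 5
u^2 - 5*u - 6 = (u - 6)*(u + 1)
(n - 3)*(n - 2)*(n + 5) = n^3 - 19*n + 30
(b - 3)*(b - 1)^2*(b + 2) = b^4 - 3*b^3 - 3*b^2 + 11*b - 6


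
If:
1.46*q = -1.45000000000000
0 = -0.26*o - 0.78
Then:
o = -3.00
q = -0.99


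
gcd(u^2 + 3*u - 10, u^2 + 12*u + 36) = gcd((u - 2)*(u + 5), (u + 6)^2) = 1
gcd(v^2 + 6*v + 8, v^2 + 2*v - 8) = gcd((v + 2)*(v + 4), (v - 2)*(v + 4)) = v + 4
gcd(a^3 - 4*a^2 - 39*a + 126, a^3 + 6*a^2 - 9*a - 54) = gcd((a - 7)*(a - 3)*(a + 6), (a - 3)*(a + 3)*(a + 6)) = a^2 + 3*a - 18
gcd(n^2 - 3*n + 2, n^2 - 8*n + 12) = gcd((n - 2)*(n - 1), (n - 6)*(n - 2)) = n - 2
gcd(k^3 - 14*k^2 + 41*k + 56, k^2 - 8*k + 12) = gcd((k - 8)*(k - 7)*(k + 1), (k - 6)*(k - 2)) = 1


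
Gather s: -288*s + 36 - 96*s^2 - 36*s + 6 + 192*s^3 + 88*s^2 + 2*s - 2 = 192*s^3 - 8*s^2 - 322*s + 40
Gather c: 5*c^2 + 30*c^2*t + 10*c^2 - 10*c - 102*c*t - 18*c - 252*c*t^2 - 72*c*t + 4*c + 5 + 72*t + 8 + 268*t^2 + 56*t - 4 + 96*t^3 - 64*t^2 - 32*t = c^2*(30*t + 15) + c*(-252*t^2 - 174*t - 24) + 96*t^3 + 204*t^2 + 96*t + 9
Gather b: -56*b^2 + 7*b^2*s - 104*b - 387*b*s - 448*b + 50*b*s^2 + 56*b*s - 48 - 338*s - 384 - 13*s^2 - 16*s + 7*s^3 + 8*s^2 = b^2*(7*s - 56) + b*(50*s^2 - 331*s - 552) + 7*s^3 - 5*s^2 - 354*s - 432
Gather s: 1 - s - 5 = -s - 4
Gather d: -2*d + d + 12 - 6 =6 - d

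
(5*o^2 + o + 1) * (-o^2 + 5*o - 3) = -5*o^4 + 24*o^3 - 11*o^2 + 2*o - 3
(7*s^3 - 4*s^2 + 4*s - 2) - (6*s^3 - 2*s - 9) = s^3 - 4*s^2 + 6*s + 7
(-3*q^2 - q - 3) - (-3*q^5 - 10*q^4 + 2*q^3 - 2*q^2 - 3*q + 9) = 3*q^5 + 10*q^4 - 2*q^3 - q^2 + 2*q - 12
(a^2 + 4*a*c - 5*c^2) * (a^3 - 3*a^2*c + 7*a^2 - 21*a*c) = a^5 + a^4*c + 7*a^4 - 17*a^3*c^2 + 7*a^3*c + 15*a^2*c^3 - 119*a^2*c^2 + 105*a*c^3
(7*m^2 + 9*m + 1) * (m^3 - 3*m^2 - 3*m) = 7*m^5 - 12*m^4 - 47*m^3 - 30*m^2 - 3*m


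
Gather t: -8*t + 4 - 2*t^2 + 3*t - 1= -2*t^2 - 5*t + 3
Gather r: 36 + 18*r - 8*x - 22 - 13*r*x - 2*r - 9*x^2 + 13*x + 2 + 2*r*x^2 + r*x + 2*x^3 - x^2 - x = r*(2*x^2 - 12*x + 16) + 2*x^3 - 10*x^2 + 4*x + 16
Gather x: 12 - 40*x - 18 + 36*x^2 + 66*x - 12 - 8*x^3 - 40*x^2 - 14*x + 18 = -8*x^3 - 4*x^2 + 12*x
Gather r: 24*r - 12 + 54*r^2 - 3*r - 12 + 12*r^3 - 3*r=12*r^3 + 54*r^2 + 18*r - 24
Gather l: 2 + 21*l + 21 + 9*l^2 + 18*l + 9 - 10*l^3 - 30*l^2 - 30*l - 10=-10*l^3 - 21*l^2 + 9*l + 22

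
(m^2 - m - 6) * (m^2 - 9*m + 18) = m^4 - 10*m^3 + 21*m^2 + 36*m - 108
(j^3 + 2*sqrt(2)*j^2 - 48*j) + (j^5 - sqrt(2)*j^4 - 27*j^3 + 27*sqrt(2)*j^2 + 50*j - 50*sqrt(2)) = j^5 - sqrt(2)*j^4 - 26*j^3 + 29*sqrt(2)*j^2 + 2*j - 50*sqrt(2)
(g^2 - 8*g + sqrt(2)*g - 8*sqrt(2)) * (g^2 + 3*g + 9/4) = g^4 - 5*g^3 + sqrt(2)*g^3 - 87*g^2/4 - 5*sqrt(2)*g^2 - 87*sqrt(2)*g/4 - 18*g - 18*sqrt(2)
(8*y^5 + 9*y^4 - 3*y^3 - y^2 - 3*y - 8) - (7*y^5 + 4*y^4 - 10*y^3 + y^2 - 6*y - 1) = y^5 + 5*y^4 + 7*y^3 - 2*y^2 + 3*y - 7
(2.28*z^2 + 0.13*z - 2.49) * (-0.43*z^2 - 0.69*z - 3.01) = -0.9804*z^4 - 1.6291*z^3 - 5.8818*z^2 + 1.3268*z + 7.4949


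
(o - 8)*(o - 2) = o^2 - 10*o + 16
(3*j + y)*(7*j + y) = 21*j^2 + 10*j*y + y^2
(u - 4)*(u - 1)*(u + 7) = u^3 + 2*u^2 - 31*u + 28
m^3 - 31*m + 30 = (m - 5)*(m - 1)*(m + 6)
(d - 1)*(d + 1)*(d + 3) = d^3 + 3*d^2 - d - 3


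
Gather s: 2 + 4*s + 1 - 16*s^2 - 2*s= -16*s^2 + 2*s + 3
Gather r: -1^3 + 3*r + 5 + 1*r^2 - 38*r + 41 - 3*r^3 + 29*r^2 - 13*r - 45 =-3*r^3 + 30*r^2 - 48*r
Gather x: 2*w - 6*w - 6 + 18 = 12 - 4*w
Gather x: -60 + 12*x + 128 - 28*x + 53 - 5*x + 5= 126 - 21*x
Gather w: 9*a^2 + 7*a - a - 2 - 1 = 9*a^2 + 6*a - 3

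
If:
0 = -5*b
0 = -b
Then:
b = 0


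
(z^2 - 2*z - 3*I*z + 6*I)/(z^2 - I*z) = (z^2 - 2*z - 3*I*z + 6*I)/(z*(z - I))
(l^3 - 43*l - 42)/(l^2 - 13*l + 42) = (l^2 + 7*l + 6)/(l - 6)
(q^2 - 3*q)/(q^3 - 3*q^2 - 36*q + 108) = q/(q^2 - 36)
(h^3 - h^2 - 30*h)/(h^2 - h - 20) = h*(-h^2 + h + 30)/(-h^2 + h + 20)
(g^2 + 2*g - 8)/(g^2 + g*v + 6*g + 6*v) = (g^2 + 2*g - 8)/(g^2 + g*v + 6*g + 6*v)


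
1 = 1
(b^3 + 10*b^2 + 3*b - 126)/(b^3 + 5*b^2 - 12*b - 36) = (b + 7)/(b + 2)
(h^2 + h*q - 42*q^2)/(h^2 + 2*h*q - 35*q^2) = (-h + 6*q)/(-h + 5*q)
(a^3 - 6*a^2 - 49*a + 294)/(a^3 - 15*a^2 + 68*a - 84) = (a + 7)/(a - 2)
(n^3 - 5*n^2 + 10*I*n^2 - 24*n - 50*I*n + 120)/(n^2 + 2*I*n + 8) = (n^2 + n*(-5 + 6*I) - 30*I)/(n - 2*I)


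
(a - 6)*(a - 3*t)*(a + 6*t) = a^3 + 3*a^2*t - 6*a^2 - 18*a*t^2 - 18*a*t + 108*t^2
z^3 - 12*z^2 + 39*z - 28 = (z - 7)*(z - 4)*(z - 1)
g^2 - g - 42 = (g - 7)*(g + 6)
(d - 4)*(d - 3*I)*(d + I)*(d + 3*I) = d^4 - 4*d^3 + I*d^3 + 9*d^2 - 4*I*d^2 - 36*d + 9*I*d - 36*I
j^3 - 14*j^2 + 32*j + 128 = (j - 8)^2*(j + 2)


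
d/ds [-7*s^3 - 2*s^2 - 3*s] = -21*s^2 - 4*s - 3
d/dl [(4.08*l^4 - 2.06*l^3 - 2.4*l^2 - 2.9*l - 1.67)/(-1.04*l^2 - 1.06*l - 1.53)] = (-8.4864*l^5 - 10.832*l^4 - 20.6024*l^3 + 8.9834*l^2 + 3.8704*l + 2.6668)/(1.0816*l^4 + 2.2048*l^3 + 4.306*l^2 + 3.2436*l + 2.3409)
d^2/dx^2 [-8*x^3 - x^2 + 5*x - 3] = -48*x - 2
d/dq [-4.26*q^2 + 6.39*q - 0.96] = 6.39 - 8.52*q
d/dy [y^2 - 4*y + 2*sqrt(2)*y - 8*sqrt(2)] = 2*y - 4 + 2*sqrt(2)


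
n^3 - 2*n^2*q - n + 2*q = (n - 1)*(n + 1)*(n - 2*q)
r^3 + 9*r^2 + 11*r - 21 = (r - 1)*(r + 3)*(r + 7)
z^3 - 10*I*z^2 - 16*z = z*(z - 8*I)*(z - 2*I)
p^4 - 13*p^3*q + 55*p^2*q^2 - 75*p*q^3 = p*(p - 5*q)^2*(p - 3*q)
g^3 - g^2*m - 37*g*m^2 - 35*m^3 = (g - 7*m)*(g + m)*(g + 5*m)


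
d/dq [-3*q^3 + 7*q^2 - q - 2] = -9*q^2 + 14*q - 1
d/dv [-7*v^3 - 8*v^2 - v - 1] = -21*v^2 - 16*v - 1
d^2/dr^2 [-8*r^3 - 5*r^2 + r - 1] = -48*r - 10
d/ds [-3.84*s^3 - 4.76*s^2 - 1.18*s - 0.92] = -11.52*s^2 - 9.52*s - 1.18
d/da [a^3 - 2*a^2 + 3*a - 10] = 3*a^2 - 4*a + 3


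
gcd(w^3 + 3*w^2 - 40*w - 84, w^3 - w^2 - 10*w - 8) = w + 2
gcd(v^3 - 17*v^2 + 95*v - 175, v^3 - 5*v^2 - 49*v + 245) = v^2 - 12*v + 35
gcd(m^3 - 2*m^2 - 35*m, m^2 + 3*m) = m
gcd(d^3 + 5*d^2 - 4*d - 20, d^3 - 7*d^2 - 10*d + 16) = d + 2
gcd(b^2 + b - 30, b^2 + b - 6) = 1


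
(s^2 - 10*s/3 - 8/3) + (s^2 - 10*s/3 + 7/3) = 2*s^2 - 20*s/3 - 1/3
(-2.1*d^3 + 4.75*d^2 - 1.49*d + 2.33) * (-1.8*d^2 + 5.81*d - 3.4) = 3.78*d^5 - 20.751*d^4 + 37.4195*d^3 - 29.0009*d^2 + 18.6033*d - 7.922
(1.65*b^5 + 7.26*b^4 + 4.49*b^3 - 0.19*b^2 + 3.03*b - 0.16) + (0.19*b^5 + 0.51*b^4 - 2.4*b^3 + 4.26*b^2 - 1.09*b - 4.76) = 1.84*b^5 + 7.77*b^4 + 2.09*b^3 + 4.07*b^2 + 1.94*b - 4.92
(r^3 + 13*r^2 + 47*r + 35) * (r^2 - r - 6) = r^5 + 12*r^4 + 28*r^3 - 90*r^2 - 317*r - 210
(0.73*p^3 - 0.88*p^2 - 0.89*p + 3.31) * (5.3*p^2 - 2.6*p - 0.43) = 3.869*p^5 - 6.562*p^4 - 2.7429*p^3 + 20.2354*p^2 - 8.2233*p - 1.4233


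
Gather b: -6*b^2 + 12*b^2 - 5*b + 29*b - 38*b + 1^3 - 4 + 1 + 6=6*b^2 - 14*b + 4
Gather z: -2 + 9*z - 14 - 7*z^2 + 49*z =-7*z^2 + 58*z - 16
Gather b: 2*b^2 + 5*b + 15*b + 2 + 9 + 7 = 2*b^2 + 20*b + 18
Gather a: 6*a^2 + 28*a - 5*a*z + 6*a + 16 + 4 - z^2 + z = 6*a^2 + a*(34 - 5*z) - z^2 + z + 20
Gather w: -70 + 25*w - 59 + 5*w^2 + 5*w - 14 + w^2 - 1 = 6*w^2 + 30*w - 144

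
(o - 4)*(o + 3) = o^2 - o - 12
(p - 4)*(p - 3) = p^2 - 7*p + 12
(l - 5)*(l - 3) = l^2 - 8*l + 15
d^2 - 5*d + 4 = (d - 4)*(d - 1)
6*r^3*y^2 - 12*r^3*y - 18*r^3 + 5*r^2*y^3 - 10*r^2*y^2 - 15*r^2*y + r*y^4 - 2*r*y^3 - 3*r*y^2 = (2*r + y)*(3*r + y)*(y - 3)*(r*y + r)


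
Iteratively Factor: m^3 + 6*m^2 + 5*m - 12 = (m + 3)*(m^2 + 3*m - 4) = (m + 3)*(m + 4)*(m - 1)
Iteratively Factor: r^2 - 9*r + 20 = (r - 4)*(r - 5)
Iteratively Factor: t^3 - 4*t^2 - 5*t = (t - 5)*(t^2 + t) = t*(t - 5)*(t + 1)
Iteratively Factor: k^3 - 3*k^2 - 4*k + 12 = (k - 2)*(k^2 - k - 6) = (k - 3)*(k - 2)*(k + 2)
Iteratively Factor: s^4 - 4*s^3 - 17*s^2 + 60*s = (s - 3)*(s^3 - s^2 - 20*s) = (s - 3)*(s + 4)*(s^2 - 5*s) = s*(s - 3)*(s + 4)*(s - 5)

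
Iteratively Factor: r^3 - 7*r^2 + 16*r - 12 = (r - 2)*(r^2 - 5*r + 6) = (r - 2)^2*(r - 3)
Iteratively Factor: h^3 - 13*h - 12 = (h - 4)*(h^2 + 4*h + 3) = (h - 4)*(h + 3)*(h + 1)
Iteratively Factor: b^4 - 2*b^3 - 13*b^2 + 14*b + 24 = (b - 4)*(b^3 + 2*b^2 - 5*b - 6) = (b - 4)*(b + 1)*(b^2 + b - 6) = (b - 4)*(b + 1)*(b + 3)*(b - 2)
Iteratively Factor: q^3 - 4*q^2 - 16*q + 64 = (q - 4)*(q^2 - 16) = (q - 4)*(q + 4)*(q - 4)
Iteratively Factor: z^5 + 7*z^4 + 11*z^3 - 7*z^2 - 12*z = (z + 3)*(z^4 + 4*z^3 - z^2 - 4*z) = (z - 1)*(z + 3)*(z^3 + 5*z^2 + 4*z) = (z - 1)*(z + 3)*(z + 4)*(z^2 + z) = z*(z - 1)*(z + 3)*(z + 4)*(z + 1)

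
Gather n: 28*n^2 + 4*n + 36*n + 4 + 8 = 28*n^2 + 40*n + 12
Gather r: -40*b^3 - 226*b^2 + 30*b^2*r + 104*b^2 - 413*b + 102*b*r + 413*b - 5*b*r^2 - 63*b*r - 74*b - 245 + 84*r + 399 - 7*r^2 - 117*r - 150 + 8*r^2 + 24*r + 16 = -40*b^3 - 122*b^2 - 74*b + r^2*(1 - 5*b) + r*(30*b^2 + 39*b - 9) + 20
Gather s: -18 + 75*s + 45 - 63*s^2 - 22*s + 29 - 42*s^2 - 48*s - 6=-105*s^2 + 5*s + 50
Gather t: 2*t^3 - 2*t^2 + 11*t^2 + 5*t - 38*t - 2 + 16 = 2*t^3 + 9*t^2 - 33*t + 14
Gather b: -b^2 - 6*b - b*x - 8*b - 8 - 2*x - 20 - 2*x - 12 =-b^2 + b*(-x - 14) - 4*x - 40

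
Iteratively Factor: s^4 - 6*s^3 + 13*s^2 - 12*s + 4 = (s - 2)*(s^3 - 4*s^2 + 5*s - 2) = (s - 2)*(s - 1)*(s^2 - 3*s + 2) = (s - 2)^2*(s - 1)*(s - 1)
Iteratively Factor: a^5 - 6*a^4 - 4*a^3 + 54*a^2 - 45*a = (a)*(a^4 - 6*a^3 - 4*a^2 + 54*a - 45) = a*(a - 1)*(a^3 - 5*a^2 - 9*a + 45) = a*(a - 1)*(a + 3)*(a^2 - 8*a + 15) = a*(a - 3)*(a - 1)*(a + 3)*(a - 5)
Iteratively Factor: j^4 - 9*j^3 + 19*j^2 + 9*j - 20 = (j - 5)*(j^3 - 4*j^2 - j + 4) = (j - 5)*(j + 1)*(j^2 - 5*j + 4) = (j - 5)*(j - 4)*(j + 1)*(j - 1)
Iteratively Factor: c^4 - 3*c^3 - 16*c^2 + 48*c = (c + 4)*(c^3 - 7*c^2 + 12*c) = (c - 3)*(c + 4)*(c^2 - 4*c) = (c - 4)*(c - 3)*(c + 4)*(c)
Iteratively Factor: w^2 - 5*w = (w - 5)*(w)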